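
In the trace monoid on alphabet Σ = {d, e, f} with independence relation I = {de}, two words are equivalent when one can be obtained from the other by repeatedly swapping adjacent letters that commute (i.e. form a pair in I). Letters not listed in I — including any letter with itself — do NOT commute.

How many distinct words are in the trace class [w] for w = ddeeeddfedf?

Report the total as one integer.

piece 0:d — minimal
piece 1:d rests on {0:d}
piece 2:e — minimal
piece 3:e rests on {2:e}
piece 4:e rests on {3:e}
piece 5:d rests on {1:d}
piece 6:d rests on {5:d}
piece 7:f rests on {4:e, 6:d}
piece 8:e rests on {7:f}
piece 9:d rests on {7:f}
piece 10:f rests on {8:e, 9:d}
minimal pieces: {0:d, 2:e}
ways to finish when only these pieces remain (= sum over removing one remaining piece with nothing left below it):
  1 left: {10}→1
  2 left: {8,10}→1  {9,10}→1
  3 left: {8,9,10}→2
  4 left: {7,8,9,10}→2
  5 left: {4,7,8,9,10}→2  {6,7,8,9,10}→2
  6 left: {3,4,7,8,9,10}→2  {4,6,7,8,9,10}→4  {5,6,7,8,9,10}→2
  7 left: {1,5,6,7,8,9,10}→2  {2,3,4,7,8,9,10}→2  {3,4,6,7,8,9,10}→6  {4,5,6,7,8,9,10}→6
  8 left: {0,1,5,6,7,8,9,10}→2  {1,4,5,6,7,8,9,10}→8  {2,3,4,6,7,8,9,10}→8  {3,4,5,6,7,8,9,10}→12
  9 left: {0,1,4,5,6,7,8,9,10}→10  {1,3,4,5,6,7,8,9,10}→20  {2,3,4,5,6,7,8,9,10}→20
  placing 0:d first → 40 extensions
  placing 2:e first → 30 extensions
total linear extensions = 70

70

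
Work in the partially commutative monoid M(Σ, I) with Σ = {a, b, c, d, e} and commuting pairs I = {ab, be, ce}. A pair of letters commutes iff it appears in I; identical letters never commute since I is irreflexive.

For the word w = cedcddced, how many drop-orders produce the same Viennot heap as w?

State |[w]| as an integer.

4

drop 0:c onto floor
drop 1:e onto floor
drop 2:d onto {0:c, 1:e}
drop 3:c onto {2:d}
drop 4:d onto {3:c}
drop 5:d onto {4:d}
drop 6:c onto {5:d}
drop 7:e onto {5:d}
drop 8:d onto {6:c, 7:e}
ground layer = {0:c, 1:e}
drop-orders for the pieces not yet dropped (sum over which currently-grounded one goes next):
  1 to go: {8} 1
  2 to go: {6,8} 1  {7,8} 1
  3 to go: {6,7,8} 2
  4 to go: {5,6,7,8} 2
  5 to go: {4,5,6,7,8} 2
  6 to go: {3,4,5,6,7,8} 2
  7 to go: {2,3,4,5,6,7,8} 2
  if 0:c drops first: 2 orders
  if 1:e drops first: 2 orders
heap linearizations: 4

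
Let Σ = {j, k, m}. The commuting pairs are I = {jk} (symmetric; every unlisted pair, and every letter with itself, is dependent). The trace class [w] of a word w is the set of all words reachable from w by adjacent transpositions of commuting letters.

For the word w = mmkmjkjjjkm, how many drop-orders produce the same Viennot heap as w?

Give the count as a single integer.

drop 0:m onto floor
drop 1:m onto {0:m}
drop 2:k onto {1:m}
drop 3:m onto {2:k}
drop 4:j onto {3:m}
drop 5:k onto {3:m}
drop 6:j onto {4:j}
drop 7:j onto {6:j}
drop 8:j onto {7:j}
drop 9:k onto {5:k}
drop 10:m onto {8:j, 9:k}
ground layer = {0:m}
drop-orders for the pieces not yet dropped (sum over which currently-grounded one goes next):
  1 to go: {10} 1
  2 to go: {8,10} 1  {9,10} 1
  3 to go: {5,9,10} 1  {7,8,10} 1  {8,9,10} 2
  4 to go: {5,8,9,10} 3  {6,7,8,10} 1  {7,8,9,10} 3
  5 to go: {4,6,7,8,10} 1  {5,7,8,9,10} 6  {6,7,8,9,10} 4
  6 to go: {4,6,7,8,9,10} 5  {5,6,7,8,9,10} 10
  7 to go: {4,5,6,7,8,9,10} 15
  8 to go: {3,4,5,6,7,8,9,10} 15
  9 to go: {2,3,4,5,6,7,8,9,10} 15
  if 0:m drops first: 15 orders

15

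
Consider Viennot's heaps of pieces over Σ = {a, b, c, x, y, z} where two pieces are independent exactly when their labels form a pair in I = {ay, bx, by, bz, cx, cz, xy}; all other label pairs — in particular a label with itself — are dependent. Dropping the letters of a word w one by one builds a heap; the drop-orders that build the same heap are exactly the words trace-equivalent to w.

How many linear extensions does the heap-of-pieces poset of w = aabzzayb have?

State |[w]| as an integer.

piece 0:a — minimal
piece 1:a rests on {0:a}
piece 2:b rests on {1:a}
piece 3:z rests on {1:a}
piece 4:z rests on {3:z}
piece 5:a rests on {2:b, 4:z}
piece 6:y rests on {4:z}
piece 7:b rests on {5:a}
minimal pieces: {0:a}
ways to finish when only these pieces remain (= sum over removing one remaining piece with nothing left below it):
  1 left: {6}→1  {7}→1
  2 left: {5,7}→1  {6,7}→2
  3 left: {2,5,7}→1  {5,6,7}→3
  4 left: {2,5,6,7}→4  {4,5,6,7}→3
  5 left: {2,4,5,6,7}→7  {3,4,5,6,7}→3
  6 left: {2,3,4,5,6,7}→10
  placing 0:a first → 10 extensions

10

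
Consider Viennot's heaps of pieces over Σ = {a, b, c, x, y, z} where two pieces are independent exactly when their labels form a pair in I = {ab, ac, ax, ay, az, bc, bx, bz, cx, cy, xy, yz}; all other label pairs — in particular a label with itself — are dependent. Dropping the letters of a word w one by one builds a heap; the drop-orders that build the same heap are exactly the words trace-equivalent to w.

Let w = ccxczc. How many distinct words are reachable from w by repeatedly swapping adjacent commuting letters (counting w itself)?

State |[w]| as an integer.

piece 0:c — minimal
piece 1:c rests on {0:c}
piece 2:x — minimal
piece 3:c rests on {1:c}
piece 4:z rests on {2:x, 3:c}
piece 5:c rests on {4:z}
minimal pieces: {0:c, 2:x}
ways to finish when only these pieces remain (= sum over removing one remaining piece with nothing left below it):
  1 left: {5}→1
  2 left: {4,5}→1
  3 left: {2,4,5}→1  {3,4,5}→1
  4 left: {1,3,4,5}→1  {2,3,4,5}→2
  placing 0:c first → 3 extensions
  placing 2:x first → 1 extensions
total linear extensions = 4

4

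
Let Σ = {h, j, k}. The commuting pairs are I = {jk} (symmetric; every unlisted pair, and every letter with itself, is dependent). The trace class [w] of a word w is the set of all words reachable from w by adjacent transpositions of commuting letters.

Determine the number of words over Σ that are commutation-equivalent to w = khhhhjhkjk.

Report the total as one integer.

3

0(k) covers ∅
1(h) covers 0:k
2(h) covers 1:h
3(h) covers 2:h
4(h) covers 3:h
5(j) covers 4:h
6(h) covers 5:j
7(k) covers 6:h
8(j) covers 6:h
9(k) covers 7:k
floor of heap: 0:k
completions by unplaced set U, small U first (add the entries for U minus each lowest piece of U):
  |U|=1: {8}:1  {9}:1
  |U|=2: {7,9}:1  {8,9}:2
  |U|=3: {7,8,9}:3
  |U|=4: {6,7,8,9}:3
  |U|=5: {5,6,7,8,9}:3
  |U|=6: {4,5,6,7,8,9}:3
  |U|=7: {3,4,5,6,7,8,9}:3
  |U|=8: {2,3,4,5,6,7,8,9}:3
  start at 0(k): 3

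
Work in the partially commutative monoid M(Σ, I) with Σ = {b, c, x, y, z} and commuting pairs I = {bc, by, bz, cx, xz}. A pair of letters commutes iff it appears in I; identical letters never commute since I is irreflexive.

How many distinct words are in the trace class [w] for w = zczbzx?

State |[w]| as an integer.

0(z) covers ∅
1(c) covers 0:z
2(z) covers 1:c
3(b) covers ∅
4(z) covers 2:z
5(x) covers 3:b
floor of heap: 0:z, 3:b
completions by unplaced set U, small U first (add the entries for U minus each lowest piece of U):
  |U|=1: {4}:1  {5}:1
  |U|=2: {2,4}:1  {3,5}:1  {4,5}:2
  |U|=3: {1,2,4}:1  {2,4,5}:3  {3,4,5}:3
  |U|=4: {0,1,2,4}:1  {1,2,4,5}:4  {2,3,4,5}:6
  start at 0(z): 10
  start at 3(b): 5
sum over floor = 15

15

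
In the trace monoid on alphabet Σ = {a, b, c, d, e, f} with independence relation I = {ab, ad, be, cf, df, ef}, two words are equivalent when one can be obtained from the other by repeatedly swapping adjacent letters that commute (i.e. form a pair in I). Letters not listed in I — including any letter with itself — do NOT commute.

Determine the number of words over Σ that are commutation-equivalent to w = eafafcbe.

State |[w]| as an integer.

5

#0=e has no predecessor
#1=a depends on [0:e]
#2=f depends on [1:a]
#3=a depends on [2:f]
#4=f depends on [3:a]
#5=c depends on [3:a]
#6=b depends on [4:f, 5:c]
#7=e depends on [5:c]
sources: [0:e]
N(rest) = Σ N(rest − s) over sources s of rest; N(one piece) = 1:
  size 1 → [6]=1  [7]=1
  size 2 → [4,6]=1  [6,7]=2
  size 3 → [4,6,7]=3  [5,6,7]=2
  size 4 → [4,5,6,7]=5
  size 5 → [3,4,5,6,7]=5
  size 6 → [2,3,4,5,6,7]=5
  first=0(e) contributes 5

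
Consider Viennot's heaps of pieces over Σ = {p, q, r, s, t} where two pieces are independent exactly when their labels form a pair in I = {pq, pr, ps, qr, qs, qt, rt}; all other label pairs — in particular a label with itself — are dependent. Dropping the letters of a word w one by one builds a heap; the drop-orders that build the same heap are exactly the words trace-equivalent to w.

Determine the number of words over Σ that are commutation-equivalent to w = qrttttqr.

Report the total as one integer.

420

#0=q has no predecessor
#1=r has no predecessor
#2=t has no predecessor
#3=t depends on [2:t]
#4=t depends on [3:t]
#5=t depends on [4:t]
#6=q depends on [0:q]
#7=r depends on [1:r]
sources: [0:q, 1:r, 2:t]
N(rest) = Σ N(rest − s) over sources s of rest; N(one piece) = 1:
  size 1 → [5]=1  [6]=1  [7]=1
  size 2 → [0,6]=1  [1,7]=1  [4,5]=1  [5,6]=2  [5,7]=2  [6,7]=2
  size 3 → [0,5,6]=3  [0,6,7]=3  [1,5,7]=3  [1,6,7]=3  [3,4,5]=1  [4,5,6]=3  [4,5,7]=3  [5,6,7]=6
  size 4 → [0,1,6,7]=6  [0,4,5,6]=6  [0,5,6,7]=12  [1,4,5,7]=6  [1,5,6,7]=12  [2,3,4,5]=1  [3,4,5,6]=4  [3,4,5,7]=4  [4,5,6,7]=12
  size 5 → [0,1,5,6,7]=30  [0,3,4,5,6]=10  [0,4,5,6,7]=30  [1,3,4,5,7]=10  [1,4,5,6,7]=30  [2,3,4,5,6]=5  [2,3,4,5,7]=5  [3,4,5,6,7]=20
  size 6 → [0,1,4,5,6,7]=90  [0,2,3,4,5,6]=15  [0,3,4,5,6,7]=60  [1,2,3,4,5,7]=15  [1,3,4,5,6,7]=60  [2,3,4,5,6,7]=30
  first=0(q) contributes 105
  first=1(r) contributes 105
  first=2(t) contributes 210
|[w]| = 420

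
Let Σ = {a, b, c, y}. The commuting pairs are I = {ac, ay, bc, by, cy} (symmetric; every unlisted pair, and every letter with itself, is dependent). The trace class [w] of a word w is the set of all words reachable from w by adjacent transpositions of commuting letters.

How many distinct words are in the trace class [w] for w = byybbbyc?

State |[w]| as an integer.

piece 0:b — minimal
piece 1:y — minimal
piece 2:y rests on {1:y}
piece 3:b rests on {0:b}
piece 4:b rests on {3:b}
piece 5:b rests on {4:b}
piece 6:y rests on {2:y}
piece 7:c — minimal
minimal pieces: {0:b, 1:y, 7:c}
ways to finish when only these pieces remain (= sum over removing one remaining piece with nothing left below it):
  1 left: {5}→1  {6}→1  {7}→1
  2 left: {2,6}→1  {4,5}→1  {5,6}→2  {5,7}→2  {6,7}→2
  3 left: {1,2,6}→1  {2,5,6}→3  {2,6,7}→3  {3,4,5}→1  {4,5,6}→3  {4,5,7}→3  {5,6,7}→6
  4 left: {0,3,4,5}→1  {1,2,5,6}→4  {1,2,6,7}→4  {2,4,5,6}→6  {2,5,6,7}→12  {3,4,5,6}→4  {3,4,5,7}→4  {4,5,6,7}→12
  5 left: {0,3,4,5,6}→5  {0,3,4,5,7}→5  {1,2,4,5,6}→10  {1,2,5,6,7}→20  {2,3,4,5,6}→10  {2,4,5,6,7}→30  {3,4,5,6,7}→20
  6 left: {0,2,3,4,5,6}→15  {0,3,4,5,6,7}→30  {1,2,3,4,5,6}→20  {1,2,4,5,6,7}→60  {2,3,4,5,6,7}→60
  placing 0:b first → 140 extensions
  placing 1:y first → 105 extensions
  placing 7:c first → 35 extensions
total linear extensions = 280

280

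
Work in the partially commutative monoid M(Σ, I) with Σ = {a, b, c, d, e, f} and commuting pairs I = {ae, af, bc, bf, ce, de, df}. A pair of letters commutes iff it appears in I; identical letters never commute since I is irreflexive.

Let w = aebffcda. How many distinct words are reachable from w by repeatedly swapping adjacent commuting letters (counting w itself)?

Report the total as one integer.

13

#0=a has no predecessor
#1=e has no predecessor
#2=b depends on [0:a, 1:e]
#3=f depends on [1:e]
#4=f depends on [3:f]
#5=c depends on [0:a, 4:f]
#6=d depends on [2:b, 5:c]
#7=a depends on [6:d]
sources: [0:a, 1:e]
N(rest) = Σ N(rest − s) over sources s of rest; N(one piece) = 1:
  size 1 → [7]=1
  size 2 → [6,7]=1
  size 3 → [2,6,7]=1  [5,6,7]=1
  size 4 → [2,5,6,7]=2  [4,5,6,7]=1
  size 5 → [0,2,5,6,7]=2  [2,4,5,6,7]=3  [3,4,5,6,7]=1
  size 6 → [0,2,4,5,6,7]=5  [2,3,4,5,6,7]=4
  first=0(a) contributes 4
  first=1(e) contributes 9
|[w]| = 13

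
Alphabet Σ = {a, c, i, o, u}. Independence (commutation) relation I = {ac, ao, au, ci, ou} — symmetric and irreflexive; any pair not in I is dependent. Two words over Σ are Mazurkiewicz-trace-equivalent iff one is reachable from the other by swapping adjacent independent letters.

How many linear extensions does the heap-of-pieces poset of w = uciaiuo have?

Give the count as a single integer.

8

0(u) covers ∅
1(c) covers 0:u
2(i) covers 0:u
3(a) covers 2:i
4(i) covers 3:a
5(u) covers 1:c, 4:i
6(o) covers 1:c, 4:i
floor of heap: 0:u
completions by unplaced set U, small U first (add the entries for U minus each lowest piece of U):
  |U|=1: {5}:1  {6}:1
  |U|=2: {5,6}:2
  |U|=3: {1,5,6}:2  {4,5,6}:2
  |U|=4: {1,4,5,6}:4  {3,4,5,6}:2
  |U|=5: {1,3,4,5,6}:6  {2,3,4,5,6}:2
  start at 0(u): 8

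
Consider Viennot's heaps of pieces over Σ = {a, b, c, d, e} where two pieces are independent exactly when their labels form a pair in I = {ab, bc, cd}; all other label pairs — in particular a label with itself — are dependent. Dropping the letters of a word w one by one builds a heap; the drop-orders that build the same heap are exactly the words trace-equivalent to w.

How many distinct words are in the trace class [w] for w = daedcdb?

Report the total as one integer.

0(d) covers ∅
1(a) covers 0:d
2(e) covers 1:a
3(d) covers 2:e
4(c) covers 2:e
5(d) covers 3:d
6(b) covers 5:d
floor of heap: 0:d
completions by unplaced set U, small U first (add the entries for U minus each lowest piece of U):
  |U|=1: {4}:1  {6}:1
  |U|=2: {4,6}:2  {5,6}:1
  |U|=3: {3,5,6}:1  {4,5,6}:3
  |U|=4: {3,4,5,6}:4
  |U|=5: {2,3,4,5,6}:4
  start at 0(d): 4

4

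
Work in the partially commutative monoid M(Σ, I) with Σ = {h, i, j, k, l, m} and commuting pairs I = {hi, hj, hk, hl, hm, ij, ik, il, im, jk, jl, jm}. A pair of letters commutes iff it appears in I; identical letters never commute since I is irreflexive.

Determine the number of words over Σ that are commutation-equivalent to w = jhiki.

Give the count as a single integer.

60

0(j) covers ∅
1(h) covers ∅
2(i) covers ∅
3(k) covers ∅
4(i) covers 2:i
floor of heap: 0:j, 1:h, 2:i, 3:k
completions by unplaced set U, small U first (add the entries for U minus each lowest piece of U):
  |U|=1: {0}:1  {1}:1  {3}:1  {4}:1
  |U|=2: {0,1}:2  {0,3}:2  {0,4}:2  {1,3}:2  {1,4}:2  {2,4}:1  {3,4}:2
  |U|=3: {0,1,3}:6  {0,1,4}:6  {0,2,4}:3  {0,3,4}:6  {1,2,4}:3  {1,3,4}:6  {2,3,4}:3
  start at 0(j): 12
  start at 1(h): 12
  start at 2(i): 24
  start at 3(k): 12
sum over floor = 60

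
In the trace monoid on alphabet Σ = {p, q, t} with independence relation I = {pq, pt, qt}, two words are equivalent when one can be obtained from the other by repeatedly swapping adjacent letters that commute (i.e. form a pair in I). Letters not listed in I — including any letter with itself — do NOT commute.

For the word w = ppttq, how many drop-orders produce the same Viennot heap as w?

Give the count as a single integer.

30

drop 0:p onto floor
drop 1:p onto {0:p}
drop 2:t onto floor
drop 3:t onto {2:t}
drop 4:q onto floor
ground layer = {0:p, 2:t, 4:q}
drop-orders for the pieces not yet dropped (sum over which currently-grounded one goes next):
  1 to go: {1} 1  {3} 1  {4} 1
  2 to go: {0,1} 1  {1,3} 2  {1,4} 2  {2,3} 1  {3,4} 2
  3 to go: {0,1,3} 3  {0,1,4} 3  {1,2,3} 3  {1,3,4} 6  {2,3,4} 3
  if 0:p drops first: 12 orders
  if 2:t drops first: 12 orders
  if 4:q drops first: 6 orders
heap linearizations: 30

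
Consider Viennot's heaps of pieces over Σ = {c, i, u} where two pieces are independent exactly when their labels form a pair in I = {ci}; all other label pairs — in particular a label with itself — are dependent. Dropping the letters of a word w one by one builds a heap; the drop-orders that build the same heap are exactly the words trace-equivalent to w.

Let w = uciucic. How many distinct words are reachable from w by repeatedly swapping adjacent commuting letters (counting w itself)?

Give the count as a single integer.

6

#0=u has no predecessor
#1=c depends on [0:u]
#2=i depends on [0:u]
#3=u depends on [1:c, 2:i]
#4=c depends on [3:u]
#5=i depends on [3:u]
#6=c depends on [4:c]
sources: [0:u]
N(rest) = Σ N(rest − s) over sources s of rest; N(one piece) = 1:
  size 1 → [5]=1  [6]=1
  size 2 → [4,6]=1  [5,6]=2
  size 3 → [4,5,6]=3
  size 4 → [3,4,5,6]=3
  size 5 → [1,3,4,5,6]=3  [2,3,4,5,6]=3
  first=0(u) contributes 6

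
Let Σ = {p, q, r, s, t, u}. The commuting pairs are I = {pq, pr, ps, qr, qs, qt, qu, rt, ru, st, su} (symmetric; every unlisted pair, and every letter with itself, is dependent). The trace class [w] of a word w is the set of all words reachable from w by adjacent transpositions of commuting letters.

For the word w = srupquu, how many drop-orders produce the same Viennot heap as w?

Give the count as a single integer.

105

0(s) covers ∅
1(r) covers 0:s
2(u) covers ∅
3(p) covers 2:u
4(q) covers ∅
5(u) covers 3:p
6(u) covers 5:u
floor of heap: 0:s, 2:u, 4:q
completions by unplaced set U, small U first (add the entries for U minus each lowest piece of U):
  |U|=1: {1}:1  {4}:1  {6}:1
  |U|=2: {0,1}:1  {1,4}:2  {1,6}:2  {4,6}:2  {5,6}:1
  |U|=3: {0,1,4}:3  {0,1,6}:3  {1,4,6}:6  {1,5,6}:3  {3,5,6}:1  {4,5,6}:3
  |U|=4: {0,1,4,6}:12  {0,1,5,6}:6  {1,3,5,6}:4  {1,4,5,6}:12  {2,3,5,6}:1  {3,4,5,6}:4
  |U|=5: {0,1,3,5,6}:10  {0,1,4,5,6}:30  {1,2,3,5,6}:5  {1,3,4,5,6}:20  {2,3,4,5,6}:5
  start at 0(s): 30
  start at 2(u): 60
  start at 4(q): 15
sum over floor = 105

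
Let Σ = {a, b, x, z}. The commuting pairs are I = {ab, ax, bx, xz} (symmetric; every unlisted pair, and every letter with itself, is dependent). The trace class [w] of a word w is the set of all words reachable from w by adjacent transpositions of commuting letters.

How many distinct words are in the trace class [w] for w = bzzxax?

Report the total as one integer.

0(b) covers ∅
1(z) covers 0:b
2(z) covers 1:z
3(x) covers ∅
4(a) covers 2:z
5(x) covers 3:x
floor of heap: 0:b, 3:x
completions by unplaced set U, small U first (add the entries for U minus each lowest piece of U):
  |U|=1: {4}:1  {5}:1
  |U|=2: {2,4}:1  {3,5}:1  {4,5}:2
  |U|=3: {1,2,4}:1  {2,4,5}:3  {3,4,5}:3
  |U|=4: {0,1,2,4}:1  {1,2,4,5}:4  {2,3,4,5}:6
  start at 0(b): 10
  start at 3(x): 5
sum over floor = 15

15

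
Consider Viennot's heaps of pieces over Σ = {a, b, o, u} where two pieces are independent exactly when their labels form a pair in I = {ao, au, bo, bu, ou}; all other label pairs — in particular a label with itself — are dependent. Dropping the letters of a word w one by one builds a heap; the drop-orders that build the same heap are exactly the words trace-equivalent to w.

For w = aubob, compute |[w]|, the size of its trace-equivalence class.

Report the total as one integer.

20

drop 0:a onto floor
drop 1:u onto floor
drop 2:b onto {0:a}
drop 3:o onto floor
drop 4:b onto {2:b}
ground layer = {0:a, 1:u, 3:o}
drop-orders for the pieces not yet dropped (sum over which currently-grounded one goes next):
  1 to go: {1} 1  {3} 1  {4} 1
  2 to go: {1,3} 2  {1,4} 2  {2,4} 1  {3,4} 2
  3 to go: {0,2,4} 1  {1,2,4} 3  {1,3,4} 6  {2,3,4} 3
  if 0:a drops first: 12 orders
  if 1:u drops first: 4 orders
  if 3:o drops first: 4 orders
heap linearizations: 20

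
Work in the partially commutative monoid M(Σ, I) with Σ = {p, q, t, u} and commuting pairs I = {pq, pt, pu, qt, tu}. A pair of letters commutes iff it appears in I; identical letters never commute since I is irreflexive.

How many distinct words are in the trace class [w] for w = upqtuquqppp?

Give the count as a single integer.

drop 0:u onto floor
drop 1:p onto floor
drop 2:q onto {0:u}
drop 3:t onto floor
drop 4:u onto {2:q}
drop 5:q onto {4:u}
drop 6:u onto {5:q}
drop 7:q onto {6:u}
drop 8:p onto {1:p}
drop 9:p onto {8:p}
drop 10:p onto {9:p}
ground layer = {0:u, 1:p, 3:t}
drop-orders for the pieces not yet dropped (sum over which currently-grounded one goes next):
  1 to go: {3} 1  {7} 1  {10} 1
  2 to go: {3,7} 2  {3,10} 2  {6,7} 1  {7,10} 2  {9,10} 1
  3 to go: {3,6,7} 3  {3,7,10} 6  {3,9,10} 3  {5,6,7} 1  {6,7,10} 3  {7,9,10} 3  {8,9,10} 1
  4 to go: {1,8,9,10} 1  {3,5,6,7} 4  {3,6,7,10} 12  {3,7,9,10} 12  {3,8,9,10} 4  {4,5,6,7} 1  {5,6,7,10} 4  {6,7,9,10} 6  {7,8,9,10} 4
  5 to go: {1,3,8,9,10} 5  {1,7,8,9,10} 5  {2,4,5,6,7} 1  {3,4,5,6,7} 5  {3,5,6,7,10} 20  {3,6,7,9,10} 30  {3,7,8,9,10} 20  {4,5,6,7,10} 5  {5,6,7,9,10} 10  {6,7,8,9,10} 10
  6 to go: {0,2,4,5,6,7} 1  {1,3,7,8,9,10} 30  {1,6,7,8,9,10} 15  {2,3,4,5,6,7} 6  {2,4,5,6,7,10} 6  {3,4,5,6,7,10} 30  {3,5,6,7,9,10} 60  {3,6,7,8,9,10} 60  {4,5,6,7,9,10} 15  {5,6,7,8,9,10} 20
  7 to go: {0,2,3,4,5,6,7} 7  {0,2,4,5,6,7,10} 7  {1,3,6,7,8,9,10} 105  {1,5,6,7,8,9,10} 35  {2,3,4,5,6,7,10} 42  {2,4,5,6,7,9,10} 21  {3,4,5,6,7,9,10} 105  {3,5,6,7,8,9,10} 140  {4,5,6,7,8,9,10} 35
  8 to go: {0,2,3,4,5,6,7,10} 56  {0,2,4,5,6,7,9,10} 28  {1,3,5,6,7,8,9,10} 280  {1,4,5,6,7,8,9,10} 70  {2,3,4,5,6,7,9,10} 168  {2,4,5,6,7,8,9,10} 56  {3,4,5,6,7,8,9,10} 280
  9 to go: {0,2,3,4,5,6,7,9,10} 252  {0,2,4,5,6,7,8,9,10} 84  {1,2,4,5,6,7,8,9,10} 126  {1,3,4,5,6,7,8,9,10} 630  {2,3,4,5,6,7,8,9,10} 504
  if 0:u drops first: 1260 orders
  if 1:p drops first: 840 orders
  if 3:t drops first: 210 orders
heap linearizations: 2310

2310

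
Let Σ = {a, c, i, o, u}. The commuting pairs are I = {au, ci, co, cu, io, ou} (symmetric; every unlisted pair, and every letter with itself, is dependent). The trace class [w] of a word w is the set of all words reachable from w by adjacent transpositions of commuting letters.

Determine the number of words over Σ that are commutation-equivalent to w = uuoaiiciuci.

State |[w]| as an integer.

155

0(u) covers ∅
1(u) covers 0:u
2(o) covers ∅
3(a) covers 2:o
4(i) covers 1:u, 3:a
5(i) covers 4:i
6(c) covers 3:a
7(i) covers 5:i
8(u) covers 7:i
9(c) covers 6:c
10(i) covers 8:u
floor of heap: 0:u, 2:o
completions by unplaced set U, small U first (add the entries for U minus each lowest piece of U):
  |U|=1: {9}:1  {10}:1
  |U|=2: {6,9}:1  {8,10}:1  {9,10}:2
  |U|=3: {6,9,10}:3  {7,8,10}:1  {8,9,10}:3
  |U|=4: {5,7,8,10}:1  {6,8,9,10}:6  {7,8,9,10}:4
  |U|=5: {4,5,7,8,10}:1  {5,7,8,9,10}:5  {6,7,8,9,10}:10
  |U|=6: {1,4,5,7,8,10}:1  {4,5,7,8,9,10}:6  {5,6,7,8,9,10}:15
  |U|=7: {0,1,4,5,7,8,10}:1  {1,4,5,7,8,9,10}:7  {4,5,6,7,8,9,10}:21
  |U|=8: {0,1,4,5,7,8,9,10}:8  {1,4,5,6,7,8,9,10}:28  {3,4,5,6,7,8,9,10}:21
  |U|=9: {0,1,4,5,6,7,8,9,10}:36  {1,3,4,5,6,7,8,9,10}:49  {2,3,4,5,6,7,8,9,10}:21
  start at 0(u): 70
  start at 2(o): 85
sum over floor = 155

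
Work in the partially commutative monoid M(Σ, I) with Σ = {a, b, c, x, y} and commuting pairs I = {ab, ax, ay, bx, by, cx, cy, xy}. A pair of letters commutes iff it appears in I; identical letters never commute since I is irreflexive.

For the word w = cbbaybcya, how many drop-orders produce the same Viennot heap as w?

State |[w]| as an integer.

piece 0:c — minimal
piece 1:b rests on {0:c}
piece 2:b rests on {1:b}
piece 3:a rests on {0:c}
piece 4:y — minimal
piece 5:b rests on {2:b}
piece 6:c rests on {3:a, 5:b}
piece 7:y rests on {4:y}
piece 8:a rests on {6:c}
minimal pieces: {0:c, 4:y}
ways to finish when only these pieces remain (= sum over removing one remaining piece with nothing left below it):
  1 left: {7}→1  {8}→1
  2 left: {4,7}→1  {6,8}→1  {7,8}→2
  3 left: {3,6,8}→1  {4,7,8}→3  {5,6,8}→1  {6,7,8}→3
  4 left: {2,5,6,8}→1  {3,5,6,8}→2  {3,6,7,8}→4  {4,6,7,8}→6  {5,6,7,8}→4
  5 left: {1,2,5,6,8}→1  {2,3,5,6,8}→3  {2,5,6,7,8}→5  {3,4,6,7,8}→10  {3,5,6,7,8}→10  {4,5,6,7,8}→10
  6 left: {1,2,3,5,6,8}→4  {1,2,5,6,7,8}→6  {2,3,5,6,7,8}→18  {2,4,5,6,7,8}→15  {3,4,5,6,7,8}→30
  7 left: {0,1,2,3,5,6,8}→4  {1,2,3,5,6,7,8}→28  {1,2,4,5,6,7,8}→21  {2,3,4,5,6,7,8}→63
  placing 0:c first → 112 extensions
  placing 4:y first → 32 extensions
total linear extensions = 144

144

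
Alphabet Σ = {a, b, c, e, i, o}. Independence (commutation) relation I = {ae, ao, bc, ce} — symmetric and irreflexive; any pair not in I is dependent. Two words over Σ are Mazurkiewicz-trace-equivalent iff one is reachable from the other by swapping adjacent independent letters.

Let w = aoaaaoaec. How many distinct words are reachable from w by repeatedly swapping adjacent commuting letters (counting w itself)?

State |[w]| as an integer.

piece 0:a — minimal
piece 1:o — minimal
piece 2:a rests on {0:a}
piece 3:a rests on {2:a}
piece 4:a rests on {3:a}
piece 5:o rests on {1:o}
piece 6:a rests on {4:a}
piece 7:e rests on {5:o}
piece 8:c rests on {5:o, 6:a}
minimal pieces: {0:a, 1:o}
ways to finish when only these pieces remain (= sum over removing one remaining piece with nothing left below it):
  1 left: {7}→1  {8}→1
  2 left: {6,8}→1  {7,8}→2
  3 left: {4,6,8}→1  {5,7,8}→2  {6,7,8}→3
  4 left: {1,5,7,8}→2  {3,4,6,8}→1  {4,6,7,8}→4  {5,6,7,8}→5
  5 left: {1,5,6,7,8}→7  {2,3,4,6,8}→1  {3,4,6,7,8}→5  {4,5,6,7,8}→9
  6 left: {0,2,3,4,6,8}→1  {1,4,5,6,7,8}→16  {2,3,4,6,7,8}→6  {3,4,5,6,7,8}→14
  7 left: {0,2,3,4,6,7,8}→7  {1,3,4,5,6,7,8}→30  {2,3,4,5,6,7,8}→20
  placing 0:a first → 50 extensions
  placing 1:o first → 27 extensions
total linear extensions = 77

77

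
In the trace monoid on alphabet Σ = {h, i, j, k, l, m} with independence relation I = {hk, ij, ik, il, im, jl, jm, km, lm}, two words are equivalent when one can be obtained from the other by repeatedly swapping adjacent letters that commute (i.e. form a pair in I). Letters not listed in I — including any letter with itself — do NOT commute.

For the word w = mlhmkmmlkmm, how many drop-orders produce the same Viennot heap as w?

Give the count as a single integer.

drop 0:m onto floor
drop 1:l onto floor
drop 2:h onto {0:m, 1:l}
drop 3:m onto {2:h}
drop 4:k onto {1:l}
drop 5:m onto {3:m}
drop 6:m onto {5:m}
drop 7:l onto {2:h, 4:k}
drop 8:k onto {7:l}
drop 9:m onto {6:m}
drop 10:m onto {9:m}
ground layer = {0:m, 1:l}
drop-orders for the pieces not yet dropped (sum over which currently-grounded one goes next):
  1 to go: {8} 1  {10} 1
  2 to go: {7,8} 1  {8,10} 2  {9,10} 1
  3 to go: {4,7,8} 1  {6,9,10} 1  {7,8,10} 3  {8,9,10} 3
  4 to go: {4,7,8,10} 4  {5,6,9,10} 1  {6,8,9,10} 4  {7,8,9,10} 6
  5 to go: {3,5,6,9,10} 1  {4,7,8,9,10} 10  {5,6,8,9,10} 5  {6,7,8,9,10} 10
  6 to go: {3,5,6,8,9,10} 6  {4,6,7,8,9,10} 20  {5,6,7,8,9,10} 15
  7 to go: {3,5,6,7,8,9,10} 21  {4,5,6,7,8,9,10} 35
  8 to go: {2,3,5,6,7,8,9,10} 21  {3,4,5,6,7,8,9,10} 56
  9 to go: {0,2,3,5,6,7,8,9,10} 21  {2,3,4,5,6,7,8,9,10} 77
  if 0:m drops first: 77 orders
  if 1:l drops first: 98 orders
heap linearizations: 175

175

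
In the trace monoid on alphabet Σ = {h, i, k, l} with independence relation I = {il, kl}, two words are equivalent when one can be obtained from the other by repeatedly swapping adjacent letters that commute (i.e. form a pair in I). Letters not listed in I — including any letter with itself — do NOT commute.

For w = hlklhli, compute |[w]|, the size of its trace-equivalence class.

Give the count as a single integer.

6

piece 0:h — minimal
piece 1:l rests on {0:h}
piece 2:k rests on {0:h}
piece 3:l rests on {1:l}
piece 4:h rests on {2:k, 3:l}
piece 5:l rests on {4:h}
piece 6:i rests on {4:h}
minimal pieces: {0:h}
ways to finish when only these pieces remain (= sum over removing one remaining piece with nothing left below it):
  1 left: {5}→1  {6}→1
  2 left: {5,6}→2
  3 left: {4,5,6}→2
  4 left: {2,4,5,6}→2  {3,4,5,6}→2
  5 left: {1,3,4,5,6}→2  {2,3,4,5,6}→4
  placing 0:h first → 6 extensions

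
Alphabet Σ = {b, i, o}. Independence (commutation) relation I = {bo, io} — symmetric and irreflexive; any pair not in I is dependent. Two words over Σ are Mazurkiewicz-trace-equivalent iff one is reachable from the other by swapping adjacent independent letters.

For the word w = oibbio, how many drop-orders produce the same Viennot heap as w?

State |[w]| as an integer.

drop 0:o onto floor
drop 1:i onto floor
drop 2:b onto {1:i}
drop 3:b onto {2:b}
drop 4:i onto {3:b}
drop 5:o onto {0:o}
ground layer = {0:o, 1:i}
drop-orders for the pieces not yet dropped (sum over which currently-grounded one goes next):
  1 to go: {4} 1  {5} 1
  2 to go: {0,5} 1  {3,4} 1  {4,5} 2
  3 to go: {0,4,5} 3  {2,3,4} 1  {3,4,5} 3
  4 to go: {0,3,4,5} 6  {1,2,3,4} 1  {2,3,4,5} 4
  if 0:o drops first: 5 orders
  if 1:i drops first: 10 orders
heap linearizations: 15

15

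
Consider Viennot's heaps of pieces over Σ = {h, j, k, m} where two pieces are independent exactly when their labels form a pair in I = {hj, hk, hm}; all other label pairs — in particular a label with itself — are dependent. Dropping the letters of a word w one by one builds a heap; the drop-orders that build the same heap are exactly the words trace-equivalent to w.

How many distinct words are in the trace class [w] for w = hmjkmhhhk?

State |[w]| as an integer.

drop 0:h onto floor
drop 1:m onto floor
drop 2:j onto {1:m}
drop 3:k onto {2:j}
drop 4:m onto {3:k}
drop 5:h onto {0:h}
drop 6:h onto {5:h}
drop 7:h onto {6:h}
drop 8:k onto {4:m}
ground layer = {0:h, 1:m}
drop-orders for the pieces not yet dropped (sum over which currently-grounded one goes next):
  1 to go: {7} 1  {8} 1
  2 to go: {4,8} 1  {6,7} 1  {7,8} 2
  3 to go: {3,4,8} 1  {4,7,8} 3  {5,6,7} 1  {6,7,8} 3
  4 to go: {0,5,6,7} 1  {2,3,4,8} 1  {3,4,7,8} 4  {4,6,7,8} 6  {5,6,7,8} 4
  5 to go: {0,5,6,7,8} 5  {1,2,3,4,8} 1  {2,3,4,7,8} 5  {3,4,6,7,8} 10  {4,5,6,7,8} 10
  6 to go: {0,4,5,6,7,8} 15  {1,2,3,4,7,8} 6  {2,3,4,6,7,8} 15  {3,4,5,6,7,8} 20
  7 to go: {0,3,4,5,6,7,8} 35  {1,2,3,4,6,7,8} 21  {2,3,4,5,6,7,8} 35
  if 0:h drops first: 56 orders
  if 1:m drops first: 70 orders
heap linearizations: 126

126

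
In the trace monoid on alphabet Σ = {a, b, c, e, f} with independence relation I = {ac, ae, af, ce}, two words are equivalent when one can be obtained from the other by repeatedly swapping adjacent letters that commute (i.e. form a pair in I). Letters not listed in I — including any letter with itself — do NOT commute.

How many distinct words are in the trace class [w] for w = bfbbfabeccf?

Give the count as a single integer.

drop 0:b onto floor
drop 1:f onto {0:b}
drop 2:b onto {1:f}
drop 3:b onto {2:b}
drop 4:f onto {3:b}
drop 5:a onto {3:b}
drop 6:b onto {4:f, 5:a}
drop 7:e onto {6:b}
drop 8:c onto {6:b}
drop 9:c onto {8:c}
drop 10:f onto {7:e, 9:c}
ground layer = {0:b}
drop-orders for the pieces not yet dropped (sum over which currently-grounded one goes next):
  1 to go: {10} 1
  2 to go: {7,10} 1  {9,10} 1
  3 to go: {7,9,10} 2  {8,9,10} 1
  4 to go: {7,8,9,10} 3
  5 to go: {6,7,8,9,10} 3
  6 to go: {4,6,7,8,9,10} 3  {5,6,7,8,9,10} 3
  7 to go: {4,5,6,7,8,9,10} 6
  8 to go: {3,4,5,6,7,8,9,10} 6
  9 to go: {2,3,4,5,6,7,8,9,10} 6
  if 0:b drops first: 6 orders

6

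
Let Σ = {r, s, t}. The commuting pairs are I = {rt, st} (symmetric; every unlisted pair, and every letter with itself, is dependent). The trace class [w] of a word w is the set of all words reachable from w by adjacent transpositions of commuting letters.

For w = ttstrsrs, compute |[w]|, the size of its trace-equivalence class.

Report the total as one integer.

56

#0=t has no predecessor
#1=t depends on [0:t]
#2=s has no predecessor
#3=t depends on [1:t]
#4=r depends on [2:s]
#5=s depends on [4:r]
#6=r depends on [5:s]
#7=s depends on [6:r]
sources: [0:t, 2:s]
N(rest) = Σ N(rest − s) over sources s of rest; N(one piece) = 1:
  size 1 → [3]=1  [7]=1
  size 2 → [1,3]=1  [3,7]=2  [6,7]=1
  size 3 → [0,1,3]=1  [1,3,7]=3  [3,6,7]=3  [5,6,7]=1
  size 4 → [0,1,3,7]=4  [1,3,6,7]=6  [3,5,6,7]=4  [4,5,6,7]=1
  size 5 → [0,1,3,6,7]=10  [1,3,5,6,7]=10  [2,4,5,6,7]=1  [3,4,5,6,7]=5
  size 6 → [0,1,3,5,6,7]=20  [1,3,4,5,6,7]=15  [2,3,4,5,6,7]=6
  first=0(t) contributes 21
  first=2(s) contributes 35
|[w]| = 56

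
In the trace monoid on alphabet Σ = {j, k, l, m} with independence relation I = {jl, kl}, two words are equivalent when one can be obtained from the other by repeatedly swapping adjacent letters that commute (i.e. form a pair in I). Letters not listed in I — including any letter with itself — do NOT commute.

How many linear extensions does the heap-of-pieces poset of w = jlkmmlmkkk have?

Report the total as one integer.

3

piece 0:j — minimal
piece 1:l — minimal
piece 2:k rests on {0:j}
piece 3:m rests on {1:l, 2:k}
piece 4:m rests on {3:m}
piece 5:l rests on {4:m}
piece 6:m rests on {5:l}
piece 7:k rests on {6:m}
piece 8:k rests on {7:k}
piece 9:k rests on {8:k}
minimal pieces: {0:j, 1:l}
ways to finish when only these pieces remain (= sum over removing one remaining piece with nothing left below it):
  1 left: {9}→1
  2 left: {8,9}→1
  3 left: {7,8,9}→1
  4 left: {6,7,8,9}→1
  5 left: {5,6,7,8,9}→1
  6 left: {4,5,6,7,8,9}→1
  7 left: {3,4,5,6,7,8,9}→1
  8 left: {1,3,4,5,6,7,8,9}→1  {2,3,4,5,6,7,8,9}→1
  placing 0:j first → 2 extensions
  placing 1:l first → 1 extensions
total linear extensions = 3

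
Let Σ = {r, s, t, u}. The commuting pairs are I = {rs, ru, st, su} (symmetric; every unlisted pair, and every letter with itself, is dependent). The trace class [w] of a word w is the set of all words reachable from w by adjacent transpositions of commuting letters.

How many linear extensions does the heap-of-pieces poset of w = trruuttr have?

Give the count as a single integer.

6

piece 0:t — minimal
piece 1:r rests on {0:t}
piece 2:r rests on {1:r}
piece 3:u rests on {0:t}
piece 4:u rests on {3:u}
piece 5:t rests on {2:r, 4:u}
piece 6:t rests on {5:t}
piece 7:r rests on {6:t}
minimal pieces: {0:t}
ways to finish when only these pieces remain (= sum over removing one remaining piece with nothing left below it):
  1 left: {7}→1
  2 left: {6,7}→1
  3 left: {5,6,7}→1
  4 left: {2,5,6,7}→1  {4,5,6,7}→1
  5 left: {1,2,5,6,7}→1  {2,4,5,6,7}→2  {3,4,5,6,7}→1
  6 left: {1,2,4,5,6,7}→3  {2,3,4,5,6,7}→3
  placing 0:t first → 6 extensions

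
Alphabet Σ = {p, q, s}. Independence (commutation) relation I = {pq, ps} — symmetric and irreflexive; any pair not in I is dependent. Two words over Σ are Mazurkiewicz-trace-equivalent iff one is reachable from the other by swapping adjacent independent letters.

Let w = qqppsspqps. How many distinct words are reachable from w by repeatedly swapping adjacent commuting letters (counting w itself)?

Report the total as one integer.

210

piece 0:q — minimal
piece 1:q rests on {0:q}
piece 2:p — minimal
piece 3:p rests on {2:p}
piece 4:s rests on {1:q}
piece 5:s rests on {4:s}
piece 6:p rests on {3:p}
piece 7:q rests on {5:s}
piece 8:p rests on {6:p}
piece 9:s rests on {7:q}
minimal pieces: {0:q, 2:p}
ways to finish when only these pieces remain (= sum over removing one remaining piece with nothing left below it):
  1 left: {8}→1  {9}→1
  2 left: {6,8}→1  {7,9}→1  {8,9}→2
  3 left: {3,6,8}→1  {5,7,9}→1  {6,8,9}→3  {7,8,9}→3
  4 left: {2,3,6,8}→1  {3,6,8,9}→4  {4,5,7,9}→1  {5,7,8,9}→4  {6,7,8,9}→6
  5 left: {1,4,5,7,9}→1  {2,3,6,8,9}→5  {3,6,7,8,9}→10  {4,5,7,8,9}→5  {5,6,7,8,9}→10
  6 left: {0,1,4,5,7,9}→1  {1,4,5,7,8,9}→6  {2,3,6,7,8,9}→15  {3,5,6,7,8,9}→20  {4,5,6,7,8,9}→15
  7 left: {0,1,4,5,7,8,9}→7  {1,4,5,6,7,8,9}→21  {2,3,5,6,7,8,9}→35  {3,4,5,6,7,8,9}→35
  8 left: {0,1,4,5,6,7,8,9}→28  {1,3,4,5,6,7,8,9}→56  {2,3,4,5,6,7,8,9}→70
  placing 0:q first → 126 extensions
  placing 2:p first → 84 extensions
total linear extensions = 210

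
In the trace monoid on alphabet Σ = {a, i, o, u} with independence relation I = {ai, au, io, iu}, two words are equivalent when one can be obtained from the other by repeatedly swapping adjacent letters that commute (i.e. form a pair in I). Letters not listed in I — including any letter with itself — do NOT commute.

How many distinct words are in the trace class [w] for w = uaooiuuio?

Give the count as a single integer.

piece 0:u — minimal
piece 1:a — minimal
piece 2:o rests on {0:u, 1:a}
piece 3:o rests on {2:o}
piece 4:i — minimal
piece 5:u rests on {3:o}
piece 6:u rests on {5:u}
piece 7:i rests on {4:i}
piece 8:o rests on {6:u}
minimal pieces: {0:u, 1:a, 4:i}
ways to finish when only these pieces remain (= sum over removing one remaining piece with nothing left below it):
  1 left: {7}→1  {8}→1
  2 left: {4,7}→1  {6,8}→1  {7,8}→2
  3 left: {4,7,8}→3  {5,6,8}→1  {6,7,8}→3
  4 left: {3,5,6,8}→1  {4,6,7,8}→6  {5,6,7,8}→4
  5 left: {2,3,5,6,8}→1  {3,5,6,7,8}→5  {4,5,6,7,8}→10
  6 left: {0,2,3,5,6,8}→1  {1,2,3,5,6,8}→1  {2,3,5,6,7,8}→6  {3,4,5,6,7,8}→15
  7 left: {0,1,2,3,5,6,8}→2  {0,2,3,5,6,7,8}→7  {1,2,3,5,6,7,8}→7  {2,3,4,5,6,7,8}→21
  placing 0:u first → 28 extensions
  placing 1:a first → 28 extensions
  placing 4:i first → 16 extensions
total linear extensions = 72

72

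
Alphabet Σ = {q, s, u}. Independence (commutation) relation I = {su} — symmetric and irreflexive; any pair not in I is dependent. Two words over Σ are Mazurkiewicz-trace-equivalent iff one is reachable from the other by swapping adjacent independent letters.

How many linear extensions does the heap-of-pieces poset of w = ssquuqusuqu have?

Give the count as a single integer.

3

0(s) covers ∅
1(s) covers 0:s
2(q) covers 1:s
3(u) covers 2:q
4(u) covers 3:u
5(q) covers 4:u
6(u) covers 5:q
7(s) covers 5:q
8(u) covers 6:u
9(q) covers 7:s, 8:u
10(u) covers 9:q
floor of heap: 0:s
completions by unplaced set U, small U first (add the entries for U minus each lowest piece of U):
  |U|=1: {10}:1
  |U|=2: {9,10}:1
  |U|=3: {7,9,10}:1  {8,9,10}:1
  |U|=4: {6,8,9,10}:1  {7,8,9,10}:2
  |U|=5: {6,7,8,9,10}:3
  |U|=6: {5,6,7,8,9,10}:3
  |U|=7: {4,5,6,7,8,9,10}:3
  |U|=8: {3,4,5,6,7,8,9,10}:3
  |U|=9: {2,3,4,5,6,7,8,9,10}:3
  start at 0(s): 3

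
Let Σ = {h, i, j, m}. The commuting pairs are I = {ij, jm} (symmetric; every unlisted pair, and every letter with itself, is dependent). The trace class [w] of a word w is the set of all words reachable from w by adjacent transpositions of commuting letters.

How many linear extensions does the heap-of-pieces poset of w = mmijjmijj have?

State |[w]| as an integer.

drop 0:m onto floor
drop 1:m onto {0:m}
drop 2:i onto {1:m}
drop 3:j onto floor
drop 4:j onto {3:j}
drop 5:m onto {2:i}
drop 6:i onto {5:m}
drop 7:j onto {4:j}
drop 8:j onto {7:j}
ground layer = {0:m, 3:j}
drop-orders for the pieces not yet dropped (sum over which currently-grounded one goes next):
  1 to go: {6} 1  {8} 1
  2 to go: {5,6} 1  {6,8} 2  {7,8} 1
  3 to go: {2,5,6} 1  {4,7,8} 1  {5,6,8} 3  {6,7,8} 3
  4 to go: {1,2,5,6} 1  {2,5,6,8} 4  {3,4,7,8} 1  {4,6,7,8} 4  {5,6,7,8} 6
  5 to go: {0,1,2,5,6} 1  {1,2,5,6,8} 5  {2,5,6,7,8} 10  {3,4,6,7,8} 5  {4,5,6,7,8} 10
  6 to go: {0,1,2,5,6,8} 6  {1,2,5,6,7,8} 15  {2,4,5,6,7,8} 20  {3,4,5,6,7,8} 15
  7 to go: {0,1,2,5,6,7,8} 21  {1,2,4,5,6,7,8} 35  {2,3,4,5,6,7,8} 35
  if 0:m drops first: 70 orders
  if 3:j drops first: 56 orders
heap linearizations: 126

126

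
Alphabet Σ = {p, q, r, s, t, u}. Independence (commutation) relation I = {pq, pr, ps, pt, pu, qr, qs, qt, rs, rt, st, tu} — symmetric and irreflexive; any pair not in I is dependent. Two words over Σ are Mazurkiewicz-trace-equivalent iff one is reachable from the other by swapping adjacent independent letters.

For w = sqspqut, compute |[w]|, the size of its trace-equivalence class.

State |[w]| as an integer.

#0=s has no predecessor
#1=q has no predecessor
#2=s depends on [0:s]
#3=p has no predecessor
#4=q depends on [1:q]
#5=u depends on [2:s, 4:q]
#6=t has no predecessor
sources: [0:s, 1:q, 3:p, 6:t]
N(rest) = Σ N(rest − s) over sources s of rest; N(one piece) = 1:
  size 1 → [3]=1  [5]=1  [6]=1
  size 2 → [2,5]=1  [3,5]=2  [3,6]=2  [4,5]=1  [5,6]=2
  size 3 → [0,2,5]=1  [1,4,5]=1  [2,3,5]=3  [2,4,5]=2  [2,5,6]=3  [3,4,5]=3  [3,5,6]=6  [4,5,6]=3
  size 4 → [0,2,3,5]=4  [0,2,4,5]=3  [0,2,5,6]=4  [1,2,4,5]=3  [1,3,4,5]=4  [1,4,5,6]=4  [2,3,4,5]=8  [2,3,5,6]=12  [2,4,5,6]=8  [3,4,5,6]=12
  size 5 → [0,1,2,4,5]=6  [0,2,3,4,5]=15  [0,2,3,5,6]=20  [0,2,4,5,6]=15  [1,2,3,4,5]=15  [1,2,4,5,6]=15  [1,3,4,5,6]=20  [2,3,4,5,6]=40
  first=0(s) contributes 90
  first=1(q) contributes 90
  first=3(p) contributes 36
  first=6(t) contributes 36
|[w]| = 252

252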